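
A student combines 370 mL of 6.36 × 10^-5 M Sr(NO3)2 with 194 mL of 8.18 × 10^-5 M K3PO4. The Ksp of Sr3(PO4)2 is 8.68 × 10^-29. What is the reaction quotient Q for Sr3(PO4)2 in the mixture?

Total volume = 370 + 194 = 564 mL.
[Sr^2+] = 6.36 × 10^-5 × (370/564) = 4.172 x 10^-5 M
[PO4^3-] = 8.18 × 10^-5 × (194/564) = 2.814 × 10^-5 M
Sr3(PO4)2(s) ⇌ 3 Sr^2+ + 2 PO4^3-, so Q = [Sr^2+]^3[PO4^3-]^2
Q = (4.172 × 10^-5)^3(2.814 x 10^-5)^2 = 5.75 x 10^-23
Q > Ksp, so Sr3(PO4)2 will precipitate.

Q = 5.75 × 10^-23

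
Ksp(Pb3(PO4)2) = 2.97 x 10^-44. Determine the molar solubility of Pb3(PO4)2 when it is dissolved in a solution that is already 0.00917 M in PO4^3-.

Pb3(PO4)2(s) <=> 3 Pb^2+(aq) + 2 PO4^3-(aq)
Ksp = [Pb^2+]^3[PO4^3-]^2
If s mol/L dissolves here, [Pb^2+] = 3s, [PO4^3-] = 0.00917 + 2s ≈ 0.00917 (Ksp is small, so little additional dissolves).
Ksp ≈ (3s)^3 × (0.00917)^2
s = 2.36 × 10^-14 M
Check: 2s = 4.7 x 10^-14 ≪ 0.00917, so the approximation is valid.

s ≈ 2.36e-14 M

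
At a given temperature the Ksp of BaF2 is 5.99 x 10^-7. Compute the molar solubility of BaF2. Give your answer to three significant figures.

BaF2(s) ⇌ Ba^2+ + 2 F^-
Ksp = [Ba^2+][F^-]^2
If s mol/L of BaF2 dissolves, [Ba^2+] = s and [F^-] = 2s.
So Ksp = s × (2s)^2 = 4s^3
s^3 = 5.99 x 10^-7 / 4, so s = 5.31 × 10^-3 M

5.31 × 10^-3 M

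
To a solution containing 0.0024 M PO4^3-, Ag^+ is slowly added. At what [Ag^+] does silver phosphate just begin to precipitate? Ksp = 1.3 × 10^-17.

[Ag^+] ≈ 1.8 × 10^-5 M

Ag3PO4(s) ⇌ 3 Ag^+ + PO4^3-
Ksp = [Ag^+]^3[PO4^3-]
Precipitation begins when Q = Ksp. With [PO4^3-] = 0.0024 M:
1.3 × 10^-17 = (0.0024) × [Ag^+]^3
[Ag^+] = (1.3 × 10^-17 / 2.4 × 10^-3)^(1/3) = 1.8 × 10^-5 M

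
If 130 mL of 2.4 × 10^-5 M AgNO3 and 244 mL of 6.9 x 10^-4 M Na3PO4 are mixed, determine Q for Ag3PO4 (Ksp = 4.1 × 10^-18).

Q ≈ 2.6 × 10^-19

Total volume = 130 + 244 = 374 mL.
[Ag^+] = 2.4 × 10^-5 × (130/374) = 8.34 × 10^-6 M
[PO4^3-] = 6.9 × 10^-4 × (244/374) = 4.50 x 10^-4 M
Ag3PO4(s) ⇌ 3 Ag^+(aq) + PO4^3-(aq), so Q = [Ag^+]^3[PO4^3-]
Q = (8.34 × 10^-6)^3(4.50 × 10^-4) = 2.6 x 10^-19
Q < Ksp, so no precipitate of Ag3PO4 forms.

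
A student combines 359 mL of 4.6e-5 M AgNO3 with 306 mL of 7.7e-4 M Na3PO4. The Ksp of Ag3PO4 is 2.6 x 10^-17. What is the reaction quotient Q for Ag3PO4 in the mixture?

Total volume = 359 + 306 = 665 mL.
[Ag^+] = 4.6 x 10^-5 × (359/665) = 2.48 x 10^-5 M
[PO4^3-] = 7.7 × 10^-4 × (306/665) = 3.54 × 10^-4 M
Ag3PO4(s) ⇌ 3 Ag^+ + PO4^3-, so Q = [Ag^+]^3[PO4^3-]
Q = (2.48 × 10^-5)^3(3.54 x 10^-4) = 5.4 x 10^-18
Q < Ksp, so no precipitate of Ag3PO4 forms.

Q = 5.4 × 10^-18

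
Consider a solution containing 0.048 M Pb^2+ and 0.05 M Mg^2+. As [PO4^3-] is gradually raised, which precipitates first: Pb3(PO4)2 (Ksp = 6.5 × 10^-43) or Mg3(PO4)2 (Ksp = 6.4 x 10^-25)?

Pb3(PO4)2

Each salt begins to precipitate when Q = Ksp, i.e. when [PO4^3-] reaches its threshold.
For Pb3(PO4)2: 6.5 × 10^-43 = (0.048)^3 × [PO4^3-]^2  ⇒  [PO4^3-] = 7.7 x 10^-20 M.
For Mg3(PO4)2: 6.4 x 10^-25 = (0.05)^3 × [PO4^3-]^2  ⇒  [PO4^3-] = 7.2 × 10^-11 M.
The salt with the lower threshold [PO4^3-] precipitates first: Pb3(PO4)2.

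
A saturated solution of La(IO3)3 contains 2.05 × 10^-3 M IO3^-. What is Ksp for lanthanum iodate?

La(IO3)3(s) ⇌ La^3+(aq) + 3 IO3^-(aq)
Stoichiometry gives [La^3+] = (1/3)[IO3^-] = 6.833 × 10^-4 M.
Ksp = [La^3+][IO3^-]^3
Ksp = 6.833 × 10^-4 × (2.05 x 10^-3)^3 = 5.89 × 10^-12

5.89 x 10^-12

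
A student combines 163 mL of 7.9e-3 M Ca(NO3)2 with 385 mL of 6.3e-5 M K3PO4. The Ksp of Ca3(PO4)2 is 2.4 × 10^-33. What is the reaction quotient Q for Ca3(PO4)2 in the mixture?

Q = 2.5e-17

Total volume = 163 + 385 = 548 mL.
[Ca^2+] = 7.9 × 10^-3 × (163/548) = 2.35 × 10^-3 M
[PO4^3-] = 6.3 × 10^-5 × (385/548) = 4.43 x 10^-5 M
Ca3(PO4)2(s) ⇌ 3 Ca^2+(aq) + 2 PO4^3-(aq), so Q = [Ca^2+]^3[PO4^3-]^2
Q = (2.35 × 10^-3)^3(4.43 × 10^-5)^2 = 2.5 × 10^-17
Q > Ksp, so Ca3(PO4)2 will precipitate.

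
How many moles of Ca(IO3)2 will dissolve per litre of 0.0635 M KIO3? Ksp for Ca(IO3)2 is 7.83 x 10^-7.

s = 1.94 × 10^-4 M

Ca(IO3)2(s) ⇌ Ca^2+(aq) + 2 IO3^-(aq)
Ksp = [Ca^2+][IO3^-]^2
Let s = moles of Ca(IO3)2 that dissolve per litre. [Ca^2+] = s, [IO3^-] = 0.0635 + 2s ≈ 0.0635 (common-ion effect: IO3^- is already 0.0635 M).
Ksp ≈ s × (0.0635)^2
s = 1.94 × 10^-4 M
Check: 2s = 3.9 × 10^-4 ≪ 0.0635, so the approximation is valid.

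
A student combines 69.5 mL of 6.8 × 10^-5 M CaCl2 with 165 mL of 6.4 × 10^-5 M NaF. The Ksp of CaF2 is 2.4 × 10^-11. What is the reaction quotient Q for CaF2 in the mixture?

Total volume = 69.5 + 165 = 234.5 mL.
[Ca^2+] = 6.8 x 10^-5 × (69.5/234.5) = 2.02 × 10^-5 M
[F^-] = 6.4 × 10^-5 × (165/234.5) = 4.50 x 10^-5 M
CaF2(s) <=> Ca^2+ + 2 F^-, so Q = [Ca^2+][F^-]^2
Q = (2.02 x 10^-5)(4.50 × 10^-5)^2 = 4.1 x 10^-14
Q < Ksp, so no precipitate of CaF2 forms.

Q = 4.1 x 10^-14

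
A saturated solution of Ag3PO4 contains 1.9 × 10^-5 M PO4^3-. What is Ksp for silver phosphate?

Ksp = 3.5e-18

Ag3PO4(s) <=> 3 Ag^+(aq) + PO4^3-(aq)
Stoichiometry gives [Ag^+] = (3/1)[PO4^3-] = 5.70 × 10^-5 M.
Ksp = [Ag^+]^3[PO4^3-]
Ksp = (5.70 × 10^-5)^3 × 1.9 × 10^-5 = 3.5 x 10^-18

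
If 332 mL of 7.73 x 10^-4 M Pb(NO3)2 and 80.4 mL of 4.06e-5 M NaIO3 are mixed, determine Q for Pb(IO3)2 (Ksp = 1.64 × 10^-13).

Total volume = 332 + 80.4 = 412.4 mL.
[Pb^2+] = 7.73 × 10^-4 × (332/412.4) = 6.223 × 10^-4 M
[IO3^-] = 4.06 x 10^-5 × (80.4/412.4) = 7.915 x 10^-6 M
Pb(IO3)2(s) ⇌ Pb^2+ + 2 IO3^-, so Q = [Pb^2+][IO3^-]^2
Q = (6.223 × 10^-4)(7.915 × 10^-6)^2 = 3.90 × 10^-14
Q < Ksp, so no precipitate of Pb(IO3)2 forms.

Q = 3.90 × 10^-14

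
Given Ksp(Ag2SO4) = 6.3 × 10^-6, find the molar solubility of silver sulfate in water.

Ag2SO4(s) <=> 2 Ag^+ + SO4^2-
Ksp = [Ag^+]^2[SO4^2-]
If s mol/L of Ag2SO4 dissolves, [Ag^+] = 2s and [SO4^2-] = s.
Substituting: Ksp = (2s)^2s = 4s^3
s = (6.3 × 10^-6 / 4)^(1/3) = 1.2 x 10^-2 M

s ≈ 1.2e-2 M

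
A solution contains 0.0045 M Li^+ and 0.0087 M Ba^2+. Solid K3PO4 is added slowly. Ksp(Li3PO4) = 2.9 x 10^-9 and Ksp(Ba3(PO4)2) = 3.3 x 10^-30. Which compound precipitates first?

Each salt begins to precipitate when Q = Ksp, i.e. when [PO4^3-] reaches its threshold.
For Li3PO4: 2.9 x 10^-9 = (0.0045)^3 × [PO4^3-]  ⇒  [PO4^3-] = 3.2 × 10^-2 M.
For Ba3(PO4)2: 3.3 x 10^-30 = (0.0087)^3 × [PO4^3-]^2  ⇒  [PO4^3-] = 2.2 × 10^-12 M.
The salt with the lower threshold [PO4^3-] precipitates first: Ba3(PO4)2.

Ba3(PO4)2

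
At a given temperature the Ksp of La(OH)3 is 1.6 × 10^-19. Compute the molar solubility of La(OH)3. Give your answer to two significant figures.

8.8e-6 M

La(OH)3(s) ⇌ La^3+(aq) + 3 OH^-(aq)
Ksp = [La^3+][OH^-]^3
If s mol/L of La(OH)3 dissolves, [La^3+] = s and [OH^-] = 3s.
Ksp = s(3s)^3 = 27s^4
s = (1.6 × 10^-19 / 27)^(1/4) = 8.8 × 10^-6 M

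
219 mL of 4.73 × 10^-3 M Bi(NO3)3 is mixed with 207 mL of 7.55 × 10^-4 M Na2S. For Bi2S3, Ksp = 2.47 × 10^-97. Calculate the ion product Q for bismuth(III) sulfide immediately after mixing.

Total volume = 219 + 207 = 426 mL.
[Bi^3+] = 4.73 x 10^-3 × (219/426) = 2.432 x 10^-3 M
[S^2-] = 7.55 × 10^-4 × (207/426) = 3.669 × 10^-4 M
Bi2S3(s) ⇌ 2 Bi^3+(aq) + 3 S^2-(aq), so Q = [Bi^3+]^2[S^2-]^3
Q = (2.432 x 10^-3)^2(3.669 × 10^-4)^3 = 2.92 x 10^-16
Q > Ksp, so Bi2S3 will precipitate.

Q ≈ 2.92 x 10^-16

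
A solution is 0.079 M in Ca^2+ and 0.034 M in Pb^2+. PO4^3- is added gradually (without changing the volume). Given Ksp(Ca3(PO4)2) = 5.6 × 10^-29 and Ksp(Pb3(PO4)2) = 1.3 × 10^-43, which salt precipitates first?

Precipitation of each salt starts when its ion product equals its Ksp.
For Ca3(PO4)2: 5.6 × 10^-29 = (0.079)^3 × [PO4^3-]^2  ⇒  [PO4^3-] = 3.4 × 10^-13 M.
For Pb3(PO4)2: 1.3 × 10^-43 = (0.034)^3 × [PO4^3-]^2  ⇒  [PO4^3-] = 5.8 × 10^-20 M.
The salt with the lower threshold [PO4^3-] precipitates first: Pb3(PO4)2.

Pb3(PO4)2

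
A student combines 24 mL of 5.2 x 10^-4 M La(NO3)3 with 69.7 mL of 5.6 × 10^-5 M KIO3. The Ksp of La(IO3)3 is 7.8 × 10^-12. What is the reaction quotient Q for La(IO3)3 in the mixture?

Total volume = 24 + 69.7 = 93.7 mL.
[La^3+] = 5.2 × 10^-4 × (24/93.7) = 1.33 x 10^-4 M
[IO3^-] = 5.6 x 10^-5 × (69.7/93.7) = 4.17 × 10^-5 M
La(IO3)3(s) ⇌ La^3+(aq) + 3 IO3^-(aq), so Q = [La^3+][IO3^-]^3
Q = (1.33 × 10^-4)(4.17 x 10^-5)^3 = 9.6 x 10^-18
Q < Ksp, so no precipitate of La(IO3)3 forms.

Q = 9.6e-18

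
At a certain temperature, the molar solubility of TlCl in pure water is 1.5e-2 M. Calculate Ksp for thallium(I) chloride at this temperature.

TlCl(s) ⇌ Tl^+ + Cl^-
With molar solubility s: [Tl^+] = s, [Cl^-] = s.
Ksp = [Tl^+][Cl^-]
Ksp = s^2
Ksp = (1.5 x 10^-2)^2 = 2.3 × 10^-4

Ksp ≈ 2.3e-4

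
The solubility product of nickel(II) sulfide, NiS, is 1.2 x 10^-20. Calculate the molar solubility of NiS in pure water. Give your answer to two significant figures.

NiS(s) ⇌ Ni^2+ + S^2-
Ksp = [Ni^2+][S^2-]
If s mol/L of NiS dissolves, [Ni^2+] = s and [S^2-] = s.
Ksp = s^2
s = √(1.2 x 10^-20) = 1.1 × 10^-10 M

s ≈ 1.1e-10 M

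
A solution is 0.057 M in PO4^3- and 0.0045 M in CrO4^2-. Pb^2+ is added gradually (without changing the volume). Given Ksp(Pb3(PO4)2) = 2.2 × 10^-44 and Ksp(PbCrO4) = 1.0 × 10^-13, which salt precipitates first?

Each salt begins to precipitate when Q = Ksp, i.e. when [Pb^2+] reaches its threshold.
For Pb3(PO4)2: 2.2 × 10^-44 = (0.057)^2 × [Pb^2+]^3  ⇒  [Pb^2+] = 1.9 x 10^-14 M.
For PbCrO4: 1.0 × 10^-13 = 0.0045 × [Pb^2+]  ⇒  [Pb^2+] = 2.2 × 10^-11 M.
The salt with the lower threshold [Pb^2+] precipitates first: Pb3(PO4)2.

Pb3(PO4)2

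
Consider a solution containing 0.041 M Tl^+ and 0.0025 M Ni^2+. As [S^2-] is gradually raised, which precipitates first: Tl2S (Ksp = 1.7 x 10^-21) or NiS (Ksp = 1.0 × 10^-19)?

Tl2S

Each salt begins to precipitate when Q = Ksp, i.e. when [S^2-] reaches its threshold.
For Tl2S: 1.7 x 10^-21 = (0.041)^2 × [S^2-]  ⇒  [S^2-] = 1.0 × 10^-18 M.
For NiS: 1.0 × 10^-19 = 0.0025 × [S^2-]  ⇒  [S^2-] = 4.0 × 10^-17 M.
The salt with the lower threshold [S^2-] precipitates first: Tl2S.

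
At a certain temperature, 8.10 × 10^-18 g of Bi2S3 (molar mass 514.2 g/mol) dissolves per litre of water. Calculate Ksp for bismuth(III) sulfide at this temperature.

Molar solubility s = (8.10 × 10^-18 g/L) / (514.2 g/mol) = 1.575 × 10^-20 M.
Bi2S3(s) <=> 2 Bi^3+(aq) + 3 S^2-(aq)
For each mole of Bi2S3 that dissolves: [Bi^3+] = 2s, [S^2-] = 3s.
Ksp = [Bi^3+]^2[S^2-]^3
Substituting: Ksp = (2s)^2(3s)^3 = 108s^5
Ksp = 108 × (1.575 × 10^-20)^5 = 1.05 × 10^-97

Ksp ≈ 1.05e-97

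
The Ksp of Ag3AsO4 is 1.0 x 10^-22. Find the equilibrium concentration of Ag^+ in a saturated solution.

Ag3AsO4(s) <=> 3 Ag^+(aq) + AsO4^3-(aq)
Ksp = [Ag^+]^3[AsO4^3-]
If s mol/L of Ag3AsO4 dissolves, [Ag^+] = 3s and [AsO4^3-] = s.
Substituting: Ksp = (3s)^3s = 27s^4
Solving, s = (1.0 x 10^-22/27)^(1/4) = 1.39 × 10^-6 M
[Ag^+] = 3s = 4.2 × 10^-6 M

[Ag^+] ≈ 4.2e-6 M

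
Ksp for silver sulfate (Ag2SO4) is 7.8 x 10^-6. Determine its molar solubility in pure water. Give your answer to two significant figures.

s ≈ 0.012 M

Ag2SO4(s) ⇌ 2 Ag^+(aq) + SO4^2-(aq)
Ksp = [Ag^+]^2[SO4^2-]
With molar solubility s: [Ag^+] = 2s, [SO4^2-] = s.
Substituting: Ksp = (2s)^2s = 4s^3
s = (7.8 x 10^-6 / 4)^(1/3) = 1.2 x 10^-2 M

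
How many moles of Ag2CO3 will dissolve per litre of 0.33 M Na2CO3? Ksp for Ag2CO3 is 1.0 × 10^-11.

s = 2.8 x 10^-6 M

Ag2CO3(s) ⇌ 2 Ag^+ + CO3^2-
Ksp = [Ag^+]^2[CO3^2-]
Let s be the molar solubility in this solution. [Ag^+] = 2s, [CO3^2-] = 0.33 + s ≈ 0.33 (since CO3^2- from Na2CO3 dominates).
Ksp ≈ (2s)^2 × 0.33
s = 2.8 × 10^-6 M
Check: s = 2.8 x 10^-6 ≪ 0.33, so the approximation is valid.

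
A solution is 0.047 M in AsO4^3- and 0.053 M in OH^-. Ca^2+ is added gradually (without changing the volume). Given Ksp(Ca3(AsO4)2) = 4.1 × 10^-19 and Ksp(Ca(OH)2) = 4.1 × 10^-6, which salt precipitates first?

Precipitation of each salt starts when its ion product equals its Ksp.
For Ca3(AsO4)2: 4.1 × 10^-19 = (0.047)^2 × [Ca^2+]^3  ⇒  [Ca^2+] = 5.7 x 10^-6 M.
For Ca(OH)2: 4.1 × 10^-6 = (0.053)^2 × [Ca^2+]  ⇒  [Ca^2+] = 1.5 × 10^-3 M.
The salt with the lower threshold [Ca^2+] precipitates first: Ca3(AsO4)2.

Ca3(AsO4)2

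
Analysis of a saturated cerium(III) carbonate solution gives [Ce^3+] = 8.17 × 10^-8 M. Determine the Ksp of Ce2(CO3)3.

Ce2(CO3)3(s) ⇌ 2 Ce^3+ + 3 CO3^2-
Stoichiometry gives [CO3^2-] = (3/2)[Ce^3+] = 1.226 x 10^-7 M.
Ksp = [Ce^3+]^2[CO3^2-]^3
Ksp = (8.17 × 10^-8)^2 × (1.226 × 10^-7)^3 = 1.23 × 10^-35

1.23 x 10^-35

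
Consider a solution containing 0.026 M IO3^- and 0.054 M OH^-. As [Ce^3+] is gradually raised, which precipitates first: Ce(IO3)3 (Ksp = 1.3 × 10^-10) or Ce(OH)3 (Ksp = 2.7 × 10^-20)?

Each salt begins to precipitate when Q = Ksp, i.e. when [Ce^3+] reaches its threshold.
For Ce(IO3)3: 1.3 × 10^-10 = (0.026)^3 × [Ce^3+]  ⇒  [Ce^3+] = 7.4 x 10^-6 M.
For Ce(OH)3: 2.7 × 10^-20 = (0.054)^3 × [Ce^3+]  ⇒  [Ce^3+] = 1.7 × 10^-16 M.
The salt with the lower threshold [Ce^3+] precipitates first: Ce(OH)3.

Ce(OH)3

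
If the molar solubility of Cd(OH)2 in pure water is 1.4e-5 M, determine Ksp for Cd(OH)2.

Ksp ≈ 1.1e-14

Cd(OH)2(s) ⇌ Cd^2+(aq) + 2 OH^-(aq)
If s mol/L of Cd(OH)2 dissolves, [Cd^2+] = s and [OH^-] = 2s.
Ksp = [Cd^2+][OH^-]^2
Ksp = s(2s)^2 = 4s^3
Ksp = 4 × (1.4 × 10^-5)^3 = 1.1 x 10^-14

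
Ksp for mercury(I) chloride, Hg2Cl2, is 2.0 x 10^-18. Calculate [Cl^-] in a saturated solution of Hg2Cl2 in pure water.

Hg2Cl2(s) ⇌ Hg2^2+(aq) + 2 Cl^-(aq)
Ksp = [Hg2^2+][Cl^-]^2
Let s = molar solubility. Then [Hg2^2+] = s and [Cl^-] = 2s.
So Ksp = s × (2s)^2 = 4s^3
s^3 = 2.0 x 10^-18 / 4, so s = 7.94 x 10^-7 M
[Cl^-] = 2s = 1.6 x 10^-6 M

[Cl^-] = 1.6 x 10^-6 M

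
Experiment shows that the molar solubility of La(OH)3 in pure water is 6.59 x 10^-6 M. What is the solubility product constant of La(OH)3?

5.09e-20

La(OH)3(s) ⇌ La^3+(aq) + 3 OH^-(aq)
Let s = molar solubility. Then [La^3+] = s and [OH^-] = 3s.
Ksp = [La^3+][OH^-]^3
So Ksp = s × (3s)^3 = 27s^4
With s = 6.59 × 10^-6: Ksp = 5.09 x 10^-20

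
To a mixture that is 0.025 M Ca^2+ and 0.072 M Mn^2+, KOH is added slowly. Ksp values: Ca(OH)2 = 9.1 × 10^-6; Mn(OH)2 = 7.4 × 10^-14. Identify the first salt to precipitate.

Each salt begins to precipitate when Q = Ksp, i.e. when [OH^-] reaches its threshold.
For Ca(OH)2: 9.1 × 10^-6 = 0.025 × [OH^-]^2  ⇒  [OH^-] = 1.9 x 10^-2 M.
For Mn(OH)2: 7.4 × 10^-14 = 0.072 × [OH^-]^2  ⇒  [OH^-] = 1.0 × 10^-6 M.
The salt with the lower threshold [OH^-] precipitates first: Mn(OH)2.

Mn(OH)2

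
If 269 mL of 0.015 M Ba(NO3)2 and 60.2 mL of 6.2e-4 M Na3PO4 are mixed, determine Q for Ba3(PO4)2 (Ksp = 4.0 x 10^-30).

Total volume = 269 + 60.2 = 329.2 mL.
[Ba^2+] = 1.5 × 10^-2 × (269/329.2) = 1.23 × 10^-2 M
[PO4^3-] = 6.2 x 10^-4 × (60.2/329.2) = 1.13 × 10^-4 M
Ba3(PO4)2(s) ⇌ 3 Ba^2+ + 2 PO4^3-, so Q = [Ba^2+]^3[PO4^3-]^2
Q = (1.23 x 10^-2)^3(1.13 × 10^-4)^2 = 2.4 × 10^-14
Q > Ksp, so Ba3(PO4)2 will precipitate.

Q = 2.4 × 10^-14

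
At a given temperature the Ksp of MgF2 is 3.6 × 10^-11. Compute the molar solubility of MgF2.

MgF2(s) ⇌ Mg^2+ + 2 F^-
Ksp = [Mg^2+][F^-]^2
If s mol/L of MgF2 dissolves, [Mg^2+] = s and [F^-] = 2s.
So Ksp = s × (2s)^2 = 4s^3
s^3 = 3.6 × 10^-11 / 4, so s = 2.1 × 10^-4 M

2.1e-4 M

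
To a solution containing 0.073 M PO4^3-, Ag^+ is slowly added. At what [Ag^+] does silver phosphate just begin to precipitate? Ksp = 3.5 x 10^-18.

Ag3PO4(s) ⇌ 3 Ag^+ + PO4^3-
Ksp = [Ag^+]^3[PO4^3-]
Precipitation begins when Q = Ksp. With [PO4^3-] = 0.073 M:
3.5 x 10^-18 = (0.073) × [Ag^+]^3
[Ag^+] = (3.5 x 10^-18 / 7.3 × 10^-2)^(1/3) = 3.6 x 10^-6 M

[Ag^+] = 3.6e-6 M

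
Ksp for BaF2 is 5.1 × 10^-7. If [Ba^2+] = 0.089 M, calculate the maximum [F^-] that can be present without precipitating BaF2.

[F^-] ≈ 2.4 x 10^-3 M

BaF2(s) ⇌ Ba^2+ + 2 F^-
Ksp = [Ba^2+][F^-]^2
Precipitation begins when Q = Ksp. With [Ba^2+] = 0.089 M:
5.1 × 10^-7 = (0.089) × [F^-]^2
[F^-] = (5.1 × 10^-7 / 8.9 × 10^-2)^(1/2) = 2.4 × 10^-3 M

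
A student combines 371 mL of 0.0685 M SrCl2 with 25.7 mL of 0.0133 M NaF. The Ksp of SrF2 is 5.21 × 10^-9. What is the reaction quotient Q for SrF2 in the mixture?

Total volume = 371 + 25.7 = 396.7 mL.
[Sr^2+] = 6.85 x 10^-2 × (371/396.7) = 6.406 x 10^-2 M
[F^-] = 1.33 × 10^-2 × (25.7/396.7) = 8.616 x 10^-4 M
SrF2(s) <=> Sr^2+(aq) + 2 F^-(aq), so Q = [Sr^2+][F^-]^2
Q = (6.406 x 10^-2)(8.616 x 10^-4)^2 = 4.76 x 10^-8
Q > Ksp, so SrF2 will precipitate.

Q = 4.76 × 10^-8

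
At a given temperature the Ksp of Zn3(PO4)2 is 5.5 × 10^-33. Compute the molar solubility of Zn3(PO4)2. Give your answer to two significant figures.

Zn3(PO4)2(s) ⇌ 3 Zn^2+ + 2 PO4^3-
Ksp = [Zn^2+]^3[PO4^3-]^2
With molar solubility s: [Zn^2+] = 3s, [PO4^3-] = 2s.
Substituting: Ksp = (3s)^3(2s)^2 = 108s^5
s^5 = 5.5 × 10^-33 / 108, so s = 1.4 × 10^-7 M

1.4 × 10^-7 M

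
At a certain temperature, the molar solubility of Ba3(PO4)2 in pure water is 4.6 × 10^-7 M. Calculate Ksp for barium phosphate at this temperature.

Ba3(PO4)2(s) ⇌ 3 Ba^2+(aq) + 2 PO4^3-(aq)
For each mole of Ba3(PO4)2 that dissolves: [Ba^2+] = 3s, [PO4^3-] = 2s.
Ksp = [Ba^2+]^3[PO4^3-]^2
Substituting: Ksp = (3s)^3(2s)^2 = 108s^5
With s = 4.6 x 10^-7: Ksp = 2.2 × 10^-30

2.2 x 10^-30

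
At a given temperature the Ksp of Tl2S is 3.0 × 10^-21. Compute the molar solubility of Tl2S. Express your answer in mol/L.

Tl2S(s) ⇌ 2 Tl^+ + S^2-
Ksp = [Tl^+]^2[S^2-]
Let s = molar solubility. Then [Tl^+] = 2s and [S^2-] = s.
Substituting: Ksp = (2s)^2s = 4s^3
s^3 = 3.0 × 10^-21 / 4, so s = 9.1 × 10^-8 M

9.1 × 10^-8 M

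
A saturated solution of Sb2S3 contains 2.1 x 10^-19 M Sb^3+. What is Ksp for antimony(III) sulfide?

Ksp ≈ 1.4 x 10^-93

Sb2S3(s) ⇌ 2 Sb^3+(aq) + 3 S^2-(aq)
Stoichiometry gives [S^2-] = (3/2)[Sb^3+] = 3.15 × 10^-19 M.
Ksp = [Sb^3+]^2[S^2-]^3
Ksp = (2.1 × 10^-19)^2 × (3.15 × 10^-19)^3 = 1.4 × 10^-93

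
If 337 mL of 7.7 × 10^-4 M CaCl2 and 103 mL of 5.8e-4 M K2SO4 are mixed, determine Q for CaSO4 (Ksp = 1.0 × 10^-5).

Total volume = 337 + 103 = 440 mL.
[Ca^2+] = 7.7 × 10^-4 × (337/440) = 5.90 × 10^-4 M
[SO4^2-] = 5.8 × 10^-4 × (103/440) = 1.36 × 10^-4 M
CaSO4(s) ⇌ Ca^2+(aq) + SO4^2-(aq), so Q = [Ca^2+][SO4^2-]
Q = (5.90 × 10^-4)(1.36 × 10^-4) = 8.0 x 10^-8
Q < Ksp, so no precipitate of CaSO4 forms.

8.0 x 10^-8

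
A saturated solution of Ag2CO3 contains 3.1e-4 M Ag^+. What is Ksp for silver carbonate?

Ksp = 1.5 × 10^-11

Ag2CO3(s) ⇌ 2 Ag^+ + CO3^2-
Stoichiometry gives [CO3^2-] = (1/2)[Ag^+] = 1.55 x 10^-4 M.
Ksp = [Ag^+]^2[CO3^2-]
Ksp = (3.1 × 10^-4)^2 × 1.55 × 10^-4 = 1.5 × 10^-11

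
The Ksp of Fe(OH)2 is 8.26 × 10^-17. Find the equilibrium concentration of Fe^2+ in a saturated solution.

Fe(OH)2(s) ⇌ Fe^2+ + 2 OH^-
Ksp = [Fe^2+][OH^-]^2
If s mol/L of Fe(OH)2 dissolves, [Fe^2+] = s and [OH^-] = 2s.
Ksp = s(2s)^2 = 4s^3
s^3 = 8.26 × 10^-17 / 4, so s = 2.744 × 10^-6 M
[Fe^2+] = s = 2.74 × 10^-6 M

[Fe^2+] ≈ 2.74 x 10^-6 M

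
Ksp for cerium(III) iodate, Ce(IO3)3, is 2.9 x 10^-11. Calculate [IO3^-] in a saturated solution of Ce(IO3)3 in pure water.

[IO3^-] ≈ 3.1e-3 M

Ce(IO3)3(s) ⇌ Ce^3+(aq) + 3 IO3^-(aq)
Ksp = [Ce^3+][IO3^-]^3
If s mol/L of Ce(IO3)3 dissolves, [Ce^3+] = s and [IO3^-] = 3s.
So Ksp = s × (3s)^3 = 27s^4
Solving, s = (2.9 x 10^-11/27)^(1/4) = 1.02 × 10^-3 M
[IO3^-] = 3s = 3.1 × 10^-3 M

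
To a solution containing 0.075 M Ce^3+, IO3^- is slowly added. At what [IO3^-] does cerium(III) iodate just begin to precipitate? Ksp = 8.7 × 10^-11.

[IO3^-] ≈ 1.1 x 10^-3 M

Ce(IO3)3(s) ⇌ Ce^3+ + 3 IO3^-
Ksp = [Ce^3+][IO3^-]^3
Precipitation begins when Q = Ksp. With [Ce^3+] = 0.075 M:
8.7 × 10^-11 = (0.075) × [IO3^-]^3
[IO3^-] = (8.7 × 10^-11 / 7.5 × 10^-2)^(1/3) = 1.1 x 10^-3 M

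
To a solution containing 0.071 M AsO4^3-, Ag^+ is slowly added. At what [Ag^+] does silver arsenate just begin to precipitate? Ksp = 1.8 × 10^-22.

Ag3AsO4(s) ⇌ 3 Ag^+ + AsO4^3-
Ksp = [Ag^+]^3[AsO4^3-]
Precipitation begins when Q = Ksp. With [AsO4^3-] = 0.071 M:
1.8 × 10^-22 = (0.071) × [Ag^+]^3
[Ag^+] = (1.8 × 10^-22 / 7.1 x 10^-2)^(1/3) = 1.4 x 10^-7 M

1.4 x 10^-7 M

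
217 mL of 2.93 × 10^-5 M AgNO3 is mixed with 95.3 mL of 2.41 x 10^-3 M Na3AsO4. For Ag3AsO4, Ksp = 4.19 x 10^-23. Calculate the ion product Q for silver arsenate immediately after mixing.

Total volume = 217 + 95.3 = 312.3 mL.
[Ag^+] = 2.93 × 10^-5 × (217/312.3) = 2.036 × 10^-5 M
[AsO4^3-] = 2.41 x 10^-3 × (95.3/312.3) = 7.354 × 10^-4 M
Ag3AsO4(s) <=> 3 Ag^+ + AsO4^3-, so Q = [Ag^+]^3[AsO4^3-]
Q = (2.036 x 10^-5)^3(7.354 × 10^-4) = 6.21 × 10^-18
Q > Ksp, so Ag3AsO4 will precipitate.

Q ≈ 6.21 × 10^-18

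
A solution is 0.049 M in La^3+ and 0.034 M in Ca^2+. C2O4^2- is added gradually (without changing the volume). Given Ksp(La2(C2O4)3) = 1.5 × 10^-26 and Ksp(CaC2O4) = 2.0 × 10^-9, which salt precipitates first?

Precipitation of each salt starts when its ion product equals its Ksp.
For La2(C2O4)3: 1.5 × 10^-26 = (0.049)^2 × [C2O4^2-]^3  ⇒  [C2O4^2-] = 1.8 × 10^-8 M.
For CaC2O4: 2.0 × 10^-9 = 0.034 × [C2O4^2-]  ⇒  [C2O4^2-] = 5.9 × 10^-8 M.
The salt with the lower threshold [C2O4^2-] precipitates first: La2(C2O4)3.

La2(C2O4)3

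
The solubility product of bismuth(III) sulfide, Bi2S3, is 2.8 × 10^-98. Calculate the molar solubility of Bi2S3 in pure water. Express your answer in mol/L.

Bi2S3(s) ⇌ 2 Bi^3+(aq) + 3 S^2-(aq)
Ksp = [Bi^3+]^2[S^2-]^3
If s mol/L of Bi2S3 dissolves, [Bi^3+] = 2s and [S^2-] = 3s.
Ksp = (2s)^2(3s)^3 = 108s^5
s = (2.8 × 10^-98 / 108)^(1/5) = 1.2 x 10^-20 M

s = 1.2 × 10^-20 M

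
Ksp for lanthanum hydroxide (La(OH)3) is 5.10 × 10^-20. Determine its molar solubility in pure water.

s = 6.59 × 10^-6 M

La(OH)3(s) ⇌ La^3+ + 3 OH^-
Ksp = [La^3+][OH^-]^3
Let s = molar solubility. Then [La^3+] = s and [OH^-] = 3s.
Ksp = s(3s)^3 = 27s^4
s = (5.10 × 10^-20 / 27)^(1/4) = 6.59 × 10^-6 M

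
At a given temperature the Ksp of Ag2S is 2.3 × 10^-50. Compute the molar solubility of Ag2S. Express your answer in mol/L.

1.8 × 10^-17 M

Ag2S(s) <=> 2 Ag^+(aq) + S^2-(aq)
Ksp = [Ag^+]^2[S^2-]
If s mol/L of Ag2S dissolves, [Ag^+] = 2s and [S^2-] = s.
Ksp = (2s)^2s = 4s^3
Solving, s = (2.3 × 10^-50/4)^(1/3) = 1.8 × 10^-17 M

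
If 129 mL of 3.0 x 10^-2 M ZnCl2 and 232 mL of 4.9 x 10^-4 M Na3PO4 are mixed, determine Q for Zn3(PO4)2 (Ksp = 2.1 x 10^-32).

Total volume = 129 + 232 = 361 mL.
[Zn^2+] = 3.0 × 10^-2 × (129/361) = 1.07 x 10^-2 M
[PO4^3-] = 4.9 x 10^-4 × (232/361) = 3.15 × 10^-4 M
Zn3(PO4)2(s) ⇌ 3 Zn^2+ + 2 PO4^3-, so Q = [Zn^2+]^3[PO4^3-]^2
Q = (1.07 × 10^-2)^3(3.15 × 10^-4)^2 = 1.2 x 10^-13
Q > Ksp, so Zn3(PO4)2 will precipitate.

Q ≈ 1.2 × 10^-13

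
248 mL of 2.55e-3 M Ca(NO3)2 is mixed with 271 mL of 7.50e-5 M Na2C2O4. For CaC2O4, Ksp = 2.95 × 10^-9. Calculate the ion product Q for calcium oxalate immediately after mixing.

Q ≈ 4.77 x 10^-8

Total volume = 248 + 271 = 519 mL.
[Ca^2+] = 2.55 × 10^-3 × (248/519) = 1.218 x 10^-3 M
[C2O4^2-] = 7.50 × 10^-5 × (271/519) = 3.916 x 10^-5 M
CaC2O4(s) ⇌ Ca^2+ + C2O4^2-, so Q = [Ca^2+][C2O4^2-]
Q = (1.218 × 10^-3)(3.916 x 10^-5) = 4.77 × 10^-8
Q > Ksp, so CaC2O4 will precipitate.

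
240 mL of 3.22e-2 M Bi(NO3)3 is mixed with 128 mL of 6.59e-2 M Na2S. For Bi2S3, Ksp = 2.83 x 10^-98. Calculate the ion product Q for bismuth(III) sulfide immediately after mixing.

Q = 5.31 × 10^-9

Total volume = 240 + 128 = 368 mL.
[Bi^3+] = 3.22 x 10^-2 × (240/368) = 2.100 × 10^-2 M
[S^2-] = 6.59 × 10^-2 × (128/368) = 2.292 × 10^-2 M
Bi2S3(s) ⇌ 2 Bi^3+(aq) + 3 S^2-(aq), so Q = [Bi^3+]^2[S^2-]^3
Q = (2.100 x 10^-2)^2(2.292 x 10^-2)^3 = 5.31 × 10^-9
Q > Ksp, so Bi2S3 will precipitate.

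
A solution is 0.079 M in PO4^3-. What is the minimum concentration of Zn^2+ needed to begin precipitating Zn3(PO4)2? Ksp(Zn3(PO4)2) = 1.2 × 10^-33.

Zn3(PO4)2(s) ⇌ 3 Zn^2+ + 2 PO4^3-
Ksp = [Zn^2+]^3[PO4^3-]^2
Precipitation begins when Q = Ksp. With [PO4^3-] = 0.079 M:
1.2 × 10^-33 = (0.079)^2 × [Zn^2+]^3
[Zn^2+] = (1.2 × 10^-33 / 6.24 x 10^-3)^(1/3) = 5.8 × 10^-11 M

[Zn^2+] = 5.8 × 10^-11 M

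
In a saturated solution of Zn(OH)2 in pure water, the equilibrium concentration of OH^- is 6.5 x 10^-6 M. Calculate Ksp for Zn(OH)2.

Ksp ≈ 1.4e-16

Zn(OH)2(s) <=> Zn^2+ + 2 OH^-
Stoichiometry gives [Zn^2+] = (1/2)[OH^-] = 3.25 × 10^-6 M.
Ksp = [Zn^2+][OH^-]^2
Ksp = 3.25 x 10^-6 × (6.5 x 10^-6)^2 = 1.4 × 10^-16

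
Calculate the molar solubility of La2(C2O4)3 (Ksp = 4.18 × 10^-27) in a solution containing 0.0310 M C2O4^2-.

s = 5.92 × 10^-12 M

La2(C2O4)3(s) <=> 2 La^3+(aq) + 3 C2O4^2-(aq)
Ksp = [La^3+]^2[C2O4^2-]^3
Let s = moles of La2(C2O4)3 that dissolve per litre. [La^3+] = 2s, [C2O4^2-] = 0.0310 + 3s ≈ 0.0310 (Ksp is small, so little additional dissolves).
Ksp ≈ (2s)^2 × (0.0310)^3
s = 5.92 × 10^-12 M
Check: 3s = 1.8 × 10^-11 ≪ 0.0310, so the approximation is valid.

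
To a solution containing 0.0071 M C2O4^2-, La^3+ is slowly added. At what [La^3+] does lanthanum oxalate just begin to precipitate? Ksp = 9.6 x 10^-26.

5.2e-10 M

La2(C2O4)3(s) <=> 2 La^3+ + 3 C2O4^2-
Ksp = [La^3+]^2[C2O4^2-]^3
Precipitation begins when Q = Ksp. With [C2O4^2-] = 0.0071 M:
9.6 x 10^-26 = (0.0071)^3 × [La^3+]^2
[La^3+] = (9.6 x 10^-26 / 3.58 × 10^-7)^(1/2) = 5.2 × 10^-10 M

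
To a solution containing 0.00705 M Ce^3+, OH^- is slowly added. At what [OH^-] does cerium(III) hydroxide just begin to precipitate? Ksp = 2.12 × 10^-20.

1.44 × 10^-6 M

Ce(OH)3(s) ⇌ Ce^3+ + 3 OH^-
Ksp = [Ce^3+][OH^-]^3
Precipitation begins when Q = Ksp. With [Ce^3+] = 0.00705 M:
2.12 × 10^-20 = (0.00705) × [OH^-]^3
[OH^-] = (2.12 × 10^-20 / 7.05 × 10^-3)^(1/3) = 1.44 x 10^-6 M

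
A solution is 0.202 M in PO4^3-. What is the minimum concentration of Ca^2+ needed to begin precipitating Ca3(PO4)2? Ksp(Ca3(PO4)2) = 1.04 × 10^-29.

Ca3(PO4)2(s) ⇌ 3 Ca^2+ + 2 PO4^3-
Ksp = [Ca^2+]^3[PO4^3-]^2
Precipitation begins when Q = Ksp. With [PO4^3-] = 0.202 M:
1.04 × 10^-29 = (0.202)^2 × [Ca^2+]^3
[Ca^2+] = (1.04 × 10^-29 / 4.080 × 10^-2)^(1/3) = 6.34 × 10^-10 M

[Ca^2+] = 6.34 x 10^-10 M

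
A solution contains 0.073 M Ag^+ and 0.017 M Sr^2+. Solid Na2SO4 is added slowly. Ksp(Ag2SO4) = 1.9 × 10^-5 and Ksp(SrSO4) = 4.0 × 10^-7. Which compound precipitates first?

Precipitation of each salt starts when its ion product equals its Ksp.
For Ag2SO4: 1.9 × 10^-5 = (0.073)^2 × [SO4^2-]  ⇒  [SO4^2-] = 3.6 × 10^-3 M.
For SrSO4: 4.0 × 10^-7 = 0.017 × [SO4^2-]  ⇒  [SO4^2-] = 2.4 × 10^-5 M.
The salt with the lower threshold [SO4^2-] precipitates first: SrSO4.

SrSO4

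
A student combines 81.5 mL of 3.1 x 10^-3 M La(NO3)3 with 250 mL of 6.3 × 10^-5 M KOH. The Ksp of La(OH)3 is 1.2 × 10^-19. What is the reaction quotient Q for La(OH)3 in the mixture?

Q ≈ 8.2 x 10^-17

Total volume = 81.5 + 250 = 331.5 mL.
[La^3+] = 3.1 × 10^-3 × (81.5/331.5) = 7.62 × 10^-4 M
[OH^-] = 6.3 × 10^-5 × (250/331.5) = 4.75 x 10^-5 M
La(OH)3(s) ⇌ La^3+(aq) + 3 OH^-(aq), so Q = [La^3+][OH^-]^3
Q = (7.62 × 10^-4)(4.75 × 10^-5)^3 = 8.2 × 10^-17
Q > Ksp, so La(OH)3 will precipitate.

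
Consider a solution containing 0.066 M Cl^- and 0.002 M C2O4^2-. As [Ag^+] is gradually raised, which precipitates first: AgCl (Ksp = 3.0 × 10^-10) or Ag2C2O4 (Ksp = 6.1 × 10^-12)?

Each salt begins to precipitate when Q = Ksp, i.e. when [Ag^+] reaches its threshold.
For AgCl: 3.0 × 10^-10 = 0.066 × [Ag^+]  ⇒  [Ag^+] = 4.5 × 10^-9 M.
For Ag2C2O4: 6.1 × 10^-12 = 0.002 × [Ag^+]^2  ⇒  [Ag^+] = 5.5 x 10^-5 M.
The salt with the lower threshold [Ag^+] precipitates first: AgCl.

AgCl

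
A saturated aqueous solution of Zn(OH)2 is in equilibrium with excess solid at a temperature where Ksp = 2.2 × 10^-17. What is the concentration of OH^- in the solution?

3.5 × 10^-6 M

Zn(OH)2(s) ⇌ Zn^2+ + 2 OH^-
Ksp = [Zn^2+][OH^-]^2
For each mole of Zn(OH)2 that dissolves: [Zn^2+] = s, [OH^-] = 2s.
Ksp = s(2s)^2 = 4s^3
Solving, s = (2.2 × 10^-17/4)^(1/3) = 1.77 × 10^-6 M
[OH^-] = 2s = 3.5 × 10^-6 M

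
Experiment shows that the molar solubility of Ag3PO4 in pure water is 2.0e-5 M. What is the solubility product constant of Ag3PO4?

Ksp = 4.3e-18

Ag3PO4(s) ⇌ 3 Ag^+(aq) + PO4^3-(aq)
Let s = molar solubility. Then [Ag^+] = 3s and [PO4^3-] = s.
Ksp = [Ag^+]^3[PO4^3-]
Substituting: Ksp = (3s)^3s = 27s^4
Ksp = 27 × (2.0 x 10^-5)^4 = 4.3 x 10^-18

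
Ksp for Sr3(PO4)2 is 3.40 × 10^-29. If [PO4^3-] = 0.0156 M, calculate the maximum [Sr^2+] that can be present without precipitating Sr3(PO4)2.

[Sr^2+] ≈ 5.19 × 10^-9 M

Sr3(PO4)2(s) <=> 3 Sr^2+(aq) + 2 PO4^3-(aq)
Ksp = [Sr^2+]^3[PO4^3-]^2
Precipitation begins when Q = Ksp. With [PO4^3-] = 0.0156 M:
3.40 × 10^-29 = (0.0156)^2 × [Sr^2+]^3
[Sr^2+] = (3.40 × 10^-29 / 2.434 × 10^-4)^(1/3) = 5.19 × 10^-9 M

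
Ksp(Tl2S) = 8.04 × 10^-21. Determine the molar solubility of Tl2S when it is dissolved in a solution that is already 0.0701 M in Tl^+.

1.64 × 10^-18 M

Tl2S(s) ⇌ 2 Tl^+ + S^2-
Ksp = [Tl^+]^2[S^2-]
If s mol/L dissolves here, [Tl^+] = 0.0701 + 2s ≈ 0.0701, [S^2-] = s (since the Tl^+ already present dominates).
Ksp ≈ (0.0701)^2 × s
s = 1.64 × 10^-18 M
Check: 2s = 3.3 × 10^-18 ≪ 0.0701, so the approximation is valid.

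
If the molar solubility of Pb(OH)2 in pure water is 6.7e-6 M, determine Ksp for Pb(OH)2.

Pb(OH)2(s) <=> Pb^2+(aq) + 2 OH^-(aq)
For each mole of Pb(OH)2 that dissolves: [Pb^2+] = s, [OH^-] = 2s.
Ksp = [Pb^2+][OH^-]^2
Substituting: Ksp = s(2s)^2 = 4s^3
With s = 6.7 × 10^-6: Ksp = 1.2 x 10^-15

Ksp = 1.2 × 10^-15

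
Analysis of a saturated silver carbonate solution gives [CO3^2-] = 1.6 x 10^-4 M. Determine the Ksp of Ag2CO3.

Ag2CO3(s) ⇌ 2 Ag^+ + CO3^2-
Stoichiometry gives [Ag^+] = (2/1)[CO3^2-] = 3.20 × 10^-4 M.
Ksp = [Ag^+]^2[CO3^2-]
Ksp = (3.20 x 10^-4)^2 × 1.6 × 10^-4 = 1.6 x 10^-11

1.6 x 10^-11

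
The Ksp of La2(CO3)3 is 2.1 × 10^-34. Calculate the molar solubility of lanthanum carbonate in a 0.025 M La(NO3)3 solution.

La2(CO3)3(s) <=> 2 La^3+ + 3 CO3^2-
Ksp = [La^3+]^2[CO3^2-]^3
Let s = moles of La2(CO3)3 that dissolve per litre. [La^3+] = 0.025 + 2s ≈ 0.025, [CO3^2-] = 3s (Ksp is small, so little additional dissolves).
Ksp ≈ (0.025)^2 × (3s)^3
s = 2.3 x 10^-11 M
Check: 2s = 4.6 × 10^-11 ≪ 0.025, so the approximation is valid.

s = 2.3 × 10^-11 M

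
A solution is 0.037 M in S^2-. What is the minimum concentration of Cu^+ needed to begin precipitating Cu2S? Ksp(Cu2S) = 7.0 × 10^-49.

[Cu^+] ≈ 4.3 × 10^-24 M

Cu2S(s) ⇌ 2 Cu^+ + S^2-
Ksp = [Cu^+]^2[S^2-]
Precipitation begins when Q = Ksp. With [S^2-] = 0.037 M:
7.0 × 10^-49 = (0.037) × [Cu^+]^2
[Cu^+] = (7.0 × 10^-49 / 3.7 × 10^-2)^(1/2) = 4.3 × 10^-24 M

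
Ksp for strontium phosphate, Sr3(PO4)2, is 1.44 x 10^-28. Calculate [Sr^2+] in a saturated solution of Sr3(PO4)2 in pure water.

Sr3(PO4)2(s) ⇌ 3 Sr^2+(aq) + 2 PO4^3-(aq)
Ksp = [Sr^2+]^3[PO4^3-]^2
With molar solubility s: [Sr^2+] = 3s, [PO4^3-] = 2s.
So Ksp = (3s)^3 × (2s)^2 = 108s^5
s^5 = 1.44 x 10^-28 / 108, so s = 1.059 × 10^-6 M
[Sr^2+] = 3s = 3.18 × 10^-6 M

[Sr^2+] = 3.18 x 10^-6 M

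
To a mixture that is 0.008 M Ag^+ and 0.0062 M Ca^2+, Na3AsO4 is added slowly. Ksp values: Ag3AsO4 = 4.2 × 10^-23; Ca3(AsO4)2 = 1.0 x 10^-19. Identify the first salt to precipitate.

Each salt begins to precipitate when Q = Ksp, i.e. when [AsO4^3-] reaches its threshold.
For Ag3AsO4: 4.2 × 10^-23 = (0.008)^3 × [AsO4^3-]  ⇒  [AsO4^3-] = 8.2 x 10^-17 M.
For Ca3(AsO4)2: 1.0 x 10^-19 = (0.0062)^3 × [AsO4^3-]^2  ⇒  [AsO4^3-] = 6.5 × 10^-7 M.
The salt with the lower threshold [AsO4^3-] precipitates first: Ag3AsO4.

Ag3AsO4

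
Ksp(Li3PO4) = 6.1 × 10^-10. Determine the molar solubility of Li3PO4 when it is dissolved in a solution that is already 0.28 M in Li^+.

s ≈ 2.8e-8 M

Li3PO4(s) ⇌ 3 Li^+(aq) + PO4^3-(aq)
Ksp = [Li^+]^3[PO4^3-]
Let s be the molar solubility in this solution. [Li^+] = 0.28 + 3s ≈ 0.28, [PO4^3-] = s (Ksp is small, so little additional dissolves).
Ksp ≈ (0.28)^3 × s
s = 2.8 × 10^-8 M
Check: 3s = 8.3 x 10^-8 ≪ 0.28, so the approximation is valid.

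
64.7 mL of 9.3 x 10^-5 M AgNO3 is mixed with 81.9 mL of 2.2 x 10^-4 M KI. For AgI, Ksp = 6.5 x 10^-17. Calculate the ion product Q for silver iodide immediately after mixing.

Q = 5.0e-9

Total volume = 64.7 + 81.9 = 146.6 mL.
[Ag^+] = 9.3 × 10^-5 × (64.7/146.6) = 4.10 x 10^-5 M
[I^-] = 2.2 x 10^-4 × (81.9/146.6) = 1.23 × 10^-4 M
AgI(s) ⇌ Ag^+(aq) + I^-(aq), so Q = [Ag^+][I^-]
Q = (4.10 x 10^-5)(1.23 × 10^-4) = 5.0 x 10^-9
Q > Ksp, so AgI will precipitate.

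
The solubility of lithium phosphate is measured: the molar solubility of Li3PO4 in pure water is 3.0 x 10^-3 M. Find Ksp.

Li3PO4(s) ⇌ 3 Li^+(aq) + PO4^3-(aq)
Let s = molar solubility. Then [Li^+] = 3s and [PO4^3-] = s.
Ksp = [Li^+]^3[PO4^3-]
So Ksp = (3s)^3 × s = 27s^4
With s = 3.0 × 10^-3: Ksp = 2.2 x 10^-9

2.2 x 10^-9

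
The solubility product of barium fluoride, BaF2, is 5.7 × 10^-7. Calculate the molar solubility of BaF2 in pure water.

BaF2(s) ⇌ Ba^2+ + 2 F^-
Ksp = [Ba^2+][F^-]^2
For each mole of BaF2 that dissolves: [Ba^2+] = s, [F^-] = 2s.
Ksp = s(2s)^2 = 4s^3
s^3 = 5.7 × 10^-7 / 4, so s = 5.2 × 10^-3 M

5.2e-3 M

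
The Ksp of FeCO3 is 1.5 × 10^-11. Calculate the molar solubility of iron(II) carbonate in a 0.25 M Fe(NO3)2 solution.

6.0 x 10^-11 M

FeCO3(s) <=> Fe^2+(aq) + CO3^2-(aq)
Ksp = [Fe^2+][CO3^2-]
If s mol/L dissolves here, [Fe^2+] = 0.25 + s ≈ 0.25, [CO3^2-] = s (common-ion effect: Fe^2+ is already 0.25 M).
Ksp ≈ 0.25 × s
s = 6.0 x 10^-11 M
Check: s = 6.0 × 10^-11 ≪ 0.25, so the approximation is valid.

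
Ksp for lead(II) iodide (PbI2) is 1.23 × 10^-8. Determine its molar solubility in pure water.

s = 1.45 × 10^-3 M

PbI2(s) <=> Pb^2+ + 2 I^-
Ksp = [Pb^2+][I^-]^2
With molar solubility s: [Pb^2+] = s, [I^-] = 2s.
Ksp = s(2s)^2 = 4s^3
Solving, s = (1.23 × 10^-8/4)^(1/3) = 1.45 × 10^-3 M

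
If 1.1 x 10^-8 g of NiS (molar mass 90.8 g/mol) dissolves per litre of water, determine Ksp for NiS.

Molar solubility s = (1.1 x 10^-8 g/L) / (90.8 g/mol) = 1.21 × 10^-10 M.
NiS(s) ⇌ Ni^2+(aq) + S^2-(aq)
For each mole of NiS that dissolves: [Ni^2+] = s, [S^2-] = s.
Ksp = [Ni^2+][S^2-]
Ksp = (s)(s) = s^2
With s = 1.21 × 10^-10: Ksp = 1.5 × 10^-20

Ksp ≈ 1.5 × 10^-20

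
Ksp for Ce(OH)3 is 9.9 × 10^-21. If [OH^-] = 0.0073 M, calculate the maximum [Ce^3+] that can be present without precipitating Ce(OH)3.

[Ce^3+] = 2.5 x 10^-14 M

Ce(OH)3(s) <=> Ce^3+(aq) + 3 OH^-(aq)
Ksp = [Ce^3+][OH^-]^3
Precipitation begins when Q = Ksp. With [OH^-] = 0.0073 M:
9.9 × 10^-21 = (0.0073)^3 × [Ce^3+]
[Ce^3+] = (9.9 × 10^-21 / 3.89 × 10^-7) = 2.5 × 10^-14 M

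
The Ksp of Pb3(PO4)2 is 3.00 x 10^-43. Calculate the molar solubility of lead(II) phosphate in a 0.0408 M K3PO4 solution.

1.88 × 10^-14 M

Pb3(PO4)2(s) ⇌ 3 Pb^2+ + 2 PO4^3-
Ksp = [Pb^2+]^3[PO4^3-]^2
Let s be the molar solubility in this solution. [Pb^2+] = 3s, [PO4^3-] = 0.0408 + 2s ≈ 0.0408 (common-ion effect: PO4^3- is already 0.0408 M).
Ksp ≈ (3s)^3 × (0.0408)^2
s = 1.88 x 10^-14 M
Check: 2s = 3.8 × 10^-14 ≪ 0.0408, so the approximation is valid.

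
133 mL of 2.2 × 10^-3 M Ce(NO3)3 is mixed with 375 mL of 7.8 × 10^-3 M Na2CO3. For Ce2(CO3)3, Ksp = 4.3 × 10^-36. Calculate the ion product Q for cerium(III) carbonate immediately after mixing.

6.3e-14

Total volume = 133 + 375 = 508 mL.
[Ce^3+] = 2.2 × 10^-3 × (133/508) = 5.76 x 10^-4 M
[CO3^2-] = 7.8 × 10^-3 × (375/508) = 5.76 × 10^-3 M
Ce2(CO3)3(s) <=> 2 Ce^3+(aq) + 3 CO3^2-(aq), so Q = [Ce^3+]^2[CO3^2-]^3
Q = (5.76 × 10^-4)^2(5.76 x 10^-3)^3 = 6.3 × 10^-14
Q > Ksp, so Ce2(CO3)3 will precipitate.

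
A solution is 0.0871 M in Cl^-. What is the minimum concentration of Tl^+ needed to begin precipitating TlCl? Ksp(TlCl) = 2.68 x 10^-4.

TlCl(s) ⇌ Tl^+ + Cl^-
Ksp = [Tl^+][Cl^-]
Precipitation begins when Q = Ksp. With [Cl^-] = 0.0871 M:
2.68 x 10^-4 = (0.0871) × [Tl^+]
[Tl^+] = (2.68 x 10^-4 / 8.71 × 10^-2) = 3.08 × 10^-3 M

[Tl^+] = 3.08 × 10^-3 M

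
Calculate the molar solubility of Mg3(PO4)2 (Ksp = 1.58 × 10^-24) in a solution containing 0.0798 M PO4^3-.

s = 2.09e-8 M

Mg3(PO4)2(s) <=> 3 Mg^2+(aq) + 2 PO4^3-(aq)
Ksp = [Mg^2+]^3[PO4^3-]^2
Let s = moles of Mg3(PO4)2 that dissolve per litre. [Mg^2+] = 3s, [PO4^3-] = 0.0798 + 2s ≈ 0.0798 (since the PO4^3- already present dominates).
Ksp ≈ (3s)^3 × (0.0798)^2
s = 2.09 × 10^-8 M
Check: 2s = 4.2 × 10^-8 ≪ 0.0798, so the approximation is valid.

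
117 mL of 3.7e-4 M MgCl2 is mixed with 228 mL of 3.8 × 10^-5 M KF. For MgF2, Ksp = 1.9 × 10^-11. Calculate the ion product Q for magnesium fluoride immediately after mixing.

Q ≈ 7.9 × 10^-14

Total volume = 117 + 228 = 345 mL.
[Mg^2+] = 3.7 × 10^-4 × (117/345) = 1.25 × 10^-4 M
[F^-] = 3.8 x 10^-5 × (228/345) = 2.51 × 10^-5 M
MgF2(s) ⇌ Mg^2+ + 2 F^-, so Q = [Mg^2+][F^-]^2
Q = (1.25 x 10^-4)(2.51 x 10^-5)^2 = 7.9 × 10^-14
Q < Ksp, so no precipitate of MgF2 forms.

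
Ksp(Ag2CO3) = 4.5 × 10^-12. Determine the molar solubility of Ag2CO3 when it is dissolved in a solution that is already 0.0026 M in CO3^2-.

s = 2.1 x 10^-5 M

Ag2CO3(s) ⇌ 2 Ag^+ + CO3^2-
Ksp = [Ag^+]^2[CO3^2-]
If s mol/L dissolves here, [Ag^+] = 2s, [CO3^2-] = 0.0026 + s ≈ 0.0026 (common-ion effect: CO3^2- is already 0.0026 M).
Ksp ≈ (2s)^2 × 0.0026
s = 2.1 × 10^-5 M
Check: s = 2.1 x 10^-5 ≪ 0.0026, so the approximation is valid.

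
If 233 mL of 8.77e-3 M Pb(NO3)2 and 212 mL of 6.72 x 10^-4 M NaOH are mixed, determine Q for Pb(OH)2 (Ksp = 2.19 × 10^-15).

Q ≈ 4.71 x 10^-10

Total volume = 233 + 212 = 445 mL.
[Pb^2+] = 8.77 × 10^-3 × (233/445) = 4.592 × 10^-3 M
[OH^-] = 6.72 × 10^-4 × (212/445) = 3.201 × 10^-4 M
Pb(OH)2(s) ⇌ Pb^2+ + 2 OH^-, so Q = [Pb^2+][OH^-]^2
Q = (4.592 × 10^-3)(3.201 x 10^-4)^2 = 4.71 x 10^-10
Q > Ksp, so Pb(OH)2 will precipitate.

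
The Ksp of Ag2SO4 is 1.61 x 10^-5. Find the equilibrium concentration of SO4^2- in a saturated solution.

[SO4^2-] ≈ 1.59e-2 M

Ag2SO4(s) ⇌ 2 Ag^+(aq) + SO4^2-(aq)
Ksp = [Ag^+]^2[SO4^2-]
With molar solubility s: [Ag^+] = 2s, [SO4^2-] = s.
So Ksp = (2s)^2 × s = 4s^3
s^3 = 1.61 x 10^-5 / 4, so s = 1.591 x 10^-2 M
[SO4^2-] = s = 1.59 x 10^-2 M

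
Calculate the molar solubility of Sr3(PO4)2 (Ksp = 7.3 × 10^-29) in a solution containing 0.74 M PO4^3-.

1.7e-10 M

Sr3(PO4)2(s) <=> 3 Sr^2+(aq) + 2 PO4^3-(aq)
Ksp = [Sr^2+]^3[PO4^3-]^2
Let s = moles of Sr3(PO4)2 that dissolve per litre. [Sr^2+] = 3s, [PO4^3-] = 0.74 + 2s ≈ 0.74 (since the PO4^3- already present dominates).
Ksp ≈ (3s)^3 × (0.74)^2
s = 1.7 x 10^-10 M
Check: 2s = 3.4 x 10^-10 ≪ 0.74, so the approximation is valid.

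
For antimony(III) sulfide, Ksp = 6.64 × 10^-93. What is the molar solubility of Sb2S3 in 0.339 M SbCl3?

s ≈ 1.29e-31 M

Sb2S3(s) ⇌ 2 Sb^3+(aq) + 3 S^2-(aq)
Ksp = [Sb^3+]^2[S^2-]^3
If s mol/L dissolves here, [Sb^3+] = 0.339 + 2s ≈ 0.339, [S^2-] = 3s (common-ion effect: Sb^3+ is already 0.339 M).
Ksp ≈ (0.339)^2 × (3s)^3
s = 1.29 × 10^-31 M
Check: 2s = 2.6 × 10^-31 ≪ 0.339, so the approximation is valid.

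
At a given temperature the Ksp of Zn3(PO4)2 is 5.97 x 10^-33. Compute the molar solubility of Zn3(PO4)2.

Zn3(PO4)2(s) ⇌ 3 Zn^2+(aq) + 2 PO4^3-(aq)
Ksp = [Zn^2+]^3[PO4^3-]^2
With molar solubility s: [Zn^2+] = 3s, [PO4^3-] = 2s.
Ksp = (3s)^3(2s)^2 = 108s^5
Solving, s = (5.97 x 10^-33/108)^(1/5) = 1.41 x 10^-7 M

1.41e-7 M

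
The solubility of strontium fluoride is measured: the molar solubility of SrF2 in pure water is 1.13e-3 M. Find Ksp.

SrF2(s) ⇌ Sr^2+(aq) + 2 F^-(aq)
For each mole of SrF2 that dissolves: [Sr^2+] = s, [F^-] = 2s.
Ksp = [Sr^2+][F^-]^2
Ksp = s(2s)^2 = 4s^3
With s = 1.13 × 10^-3: Ksp = 5.77 × 10^-9

Ksp = 5.77 x 10^-9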